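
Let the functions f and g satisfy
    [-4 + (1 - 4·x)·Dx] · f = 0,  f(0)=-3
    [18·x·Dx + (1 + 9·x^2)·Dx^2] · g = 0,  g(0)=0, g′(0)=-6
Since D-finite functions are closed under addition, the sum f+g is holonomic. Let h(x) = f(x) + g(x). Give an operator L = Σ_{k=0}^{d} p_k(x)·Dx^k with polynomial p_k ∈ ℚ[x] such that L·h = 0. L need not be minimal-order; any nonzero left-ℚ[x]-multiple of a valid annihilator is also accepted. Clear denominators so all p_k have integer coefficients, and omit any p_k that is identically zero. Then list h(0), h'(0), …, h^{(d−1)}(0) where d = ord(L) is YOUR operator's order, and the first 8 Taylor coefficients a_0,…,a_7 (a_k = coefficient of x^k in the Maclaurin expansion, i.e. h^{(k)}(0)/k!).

f: a_k = -3, -12, -48, -192, -768, -3072, -12288, -49152, …
g: a_k = 0, -6, 0, 18, 0, -486/5, 0, 4374/7, …
L₀ := lclm(L_f,L_g); ord L₀ ≤ 1+2.
L = (-72 + 1152·x + 1944·x^2)·Dx + (57 - 72·x + 765·x^2 + 1944·x^3)·Dx^2 + (-4 + 7·x + 63·x^3 + 324·x^4)·Dx^3  (order 3).
h: a_k = -3, -18, -48, -174, -768, -15846/5, -12288, -339690/7, …
ICs: h(0) = -3, h′(0) = -18, h′′(0) = -96.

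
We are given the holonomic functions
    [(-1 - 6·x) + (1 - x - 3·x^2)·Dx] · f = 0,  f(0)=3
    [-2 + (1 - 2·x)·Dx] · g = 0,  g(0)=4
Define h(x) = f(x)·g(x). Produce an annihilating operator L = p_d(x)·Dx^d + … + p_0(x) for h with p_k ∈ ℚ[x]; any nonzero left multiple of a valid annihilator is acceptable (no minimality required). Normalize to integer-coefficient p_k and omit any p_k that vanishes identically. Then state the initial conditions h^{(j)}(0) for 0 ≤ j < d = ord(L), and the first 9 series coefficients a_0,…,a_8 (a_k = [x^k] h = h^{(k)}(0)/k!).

f: a_k = 3, 3, 12, 21, 57, 120, 291, 651, 1524, …
g: a_k = 4, 8, 16, 32, 64, 128, 256, 512, 1024, …
f·g: L₀ = L_f ⊗_s L_g, ord ≤ 1·1.
L = (-3 - 2·x + 18·x^2) + (1 - 3·x - x^2 + 6·x^3)·Dx  (order 1).
h: a_k = 12, 36, 120, 324, 876, 2232, 5628, 13860, 33816, …
ICs: h(0) = 12.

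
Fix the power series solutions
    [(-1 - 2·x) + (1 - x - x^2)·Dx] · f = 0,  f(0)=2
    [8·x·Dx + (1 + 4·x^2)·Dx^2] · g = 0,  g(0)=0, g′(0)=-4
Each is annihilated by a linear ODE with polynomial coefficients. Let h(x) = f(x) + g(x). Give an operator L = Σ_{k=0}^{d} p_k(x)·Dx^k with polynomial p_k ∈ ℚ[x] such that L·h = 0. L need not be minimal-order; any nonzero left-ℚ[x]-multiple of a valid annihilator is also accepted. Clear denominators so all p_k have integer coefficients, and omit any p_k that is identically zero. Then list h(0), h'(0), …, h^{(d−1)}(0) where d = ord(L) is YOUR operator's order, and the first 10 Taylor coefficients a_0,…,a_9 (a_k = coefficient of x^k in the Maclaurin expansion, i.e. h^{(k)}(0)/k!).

L = (-16 + 64·x + 400·x^2 + 576·x^3 + 696·x^4 + 96·x^6)·Dx + (13 + 24·x + 22·x^2 + 204·x^3 + 548·x^4 + 488·x^5 + 48·x^6 + 96·x^7)·Dx^2 + (-2 - 5·x - 14·x^2 + 2·x^3 - 13·x^4 + 92·x^5 + 48·x^6 + 16·x^7 + 16·x^8)·Dx^3  (order 3).
h: a_k = 2, -2, 4, 34/3, 10, 16/5, 26, 550/7, 68, -34/9, …
ICs: h(0) = 2, h′(0) = -2, h′′(0) = 8.

f: a_k = 2, 2, 4, 6, 10, 16, 26, 42, 68, 110, …
g: a_k = 0, -4, 0, 16/3, 0, -64/5, 0, 256/7, 0, -1024/9, …
Sum ⇒ L₀ = lclm(L_f,L_g) in ℚ(x)⟨Dx⟩.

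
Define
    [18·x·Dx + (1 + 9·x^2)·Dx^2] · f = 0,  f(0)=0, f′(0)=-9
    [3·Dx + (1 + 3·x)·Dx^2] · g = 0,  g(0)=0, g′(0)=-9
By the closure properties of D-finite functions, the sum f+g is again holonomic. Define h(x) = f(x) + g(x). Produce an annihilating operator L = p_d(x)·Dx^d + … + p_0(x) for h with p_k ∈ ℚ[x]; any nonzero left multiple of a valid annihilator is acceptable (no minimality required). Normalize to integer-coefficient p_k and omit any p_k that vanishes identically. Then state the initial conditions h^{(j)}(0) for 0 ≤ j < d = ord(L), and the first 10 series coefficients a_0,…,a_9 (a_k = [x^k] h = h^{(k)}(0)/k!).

f: a_k = 0, -9, 0, 27, 0, -729/5, 0, 6561/7, 0, -6561, …
g: a_k = 0, -9, 27/2, -27, 243/4, -729/5, 729/2, -6561/7, 19683/8, -6561, …
f+g: L₀ = lclm(L_f,L_g), ord ≤ 2+2.
L = (-18 - 162·x + 486·x^2 + 486·x^3)·Dx + (-12 - 36·x + 972·x^3 + 972·x^4)·Dx^2 + (-1 + 3·x + 18·x^2 + 54·x^3 + 243·x^4 + 243·x^5)·Dx^3  (order 3).
h: a_k = 0, -18, 27/2, 0, 243/4, -1458/5, 729/2, 0, 19683/8, -13122, …
ICs: h(0) = 0, h′(0) = -18, h′′(0) = 27.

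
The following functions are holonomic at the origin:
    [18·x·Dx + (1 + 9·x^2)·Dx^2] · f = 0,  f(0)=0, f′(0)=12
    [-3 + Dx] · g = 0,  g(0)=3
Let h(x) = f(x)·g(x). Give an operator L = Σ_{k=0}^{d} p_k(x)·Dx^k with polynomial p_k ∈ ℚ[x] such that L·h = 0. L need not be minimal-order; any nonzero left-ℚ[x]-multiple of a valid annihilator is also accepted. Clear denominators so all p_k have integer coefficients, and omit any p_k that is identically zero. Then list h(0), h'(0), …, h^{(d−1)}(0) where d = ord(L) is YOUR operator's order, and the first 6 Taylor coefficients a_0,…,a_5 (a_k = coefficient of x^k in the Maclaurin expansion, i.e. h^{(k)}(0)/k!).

f: a_k = 0, 12, 0, -36, 0, 972/5, …
g: a_k = 3, 9, 27/2, 27/2, 81/8, 243/40, …
Sym-product of L_f,L_g gives L₀ (≤ ord 2).
L = (9 - 54·x + 81·x^2) + (-6 + 18·x - 54·x^2)·Dx + (1 + 9·x^2)·Dx^2  (order 2).
h: a_k = 0, 36, 108, 54, -162, 2187/10, …
ICs: h(0) = 0, h′(0) = 36.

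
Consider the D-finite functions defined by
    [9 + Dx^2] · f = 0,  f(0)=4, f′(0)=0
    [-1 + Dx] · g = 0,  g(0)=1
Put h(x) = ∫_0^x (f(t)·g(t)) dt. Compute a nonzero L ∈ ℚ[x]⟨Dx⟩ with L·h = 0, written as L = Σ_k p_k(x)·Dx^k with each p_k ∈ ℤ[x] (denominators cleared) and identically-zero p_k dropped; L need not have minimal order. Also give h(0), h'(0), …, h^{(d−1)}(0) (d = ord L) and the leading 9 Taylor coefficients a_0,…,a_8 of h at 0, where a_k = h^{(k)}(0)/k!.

L = 10·Dx - 2·Dx^2 + Dx^3  (order 3).
h: a_k = 0, 4, 2, -16/3, -13/3, 14/15, 79/45, 88/315, -307/1260, …
ICs: h(0) = 0, h′(0) = 4, h′′(0) = 4.

f: a_k = 4, 0, -18, 0, 27/2, 0, -81/20, 0, 729/1120, …
g: a_k = 1, 1, 1/2, 1/6, 1/24, 1/120, 1/720, 1/5040, 1/40320, …
h₀=f·g: eliminate ⇒ L₀, order ≤ 2·1.
∫: right-multiply L₀ by Dx.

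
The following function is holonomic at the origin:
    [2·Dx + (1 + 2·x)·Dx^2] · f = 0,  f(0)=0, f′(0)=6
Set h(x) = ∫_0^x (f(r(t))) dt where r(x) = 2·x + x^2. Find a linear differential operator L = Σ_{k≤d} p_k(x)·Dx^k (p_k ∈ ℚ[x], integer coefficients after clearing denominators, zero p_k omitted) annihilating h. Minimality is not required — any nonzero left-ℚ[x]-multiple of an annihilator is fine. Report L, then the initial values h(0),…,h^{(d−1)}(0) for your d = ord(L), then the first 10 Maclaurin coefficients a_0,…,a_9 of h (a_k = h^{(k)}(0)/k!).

L = (3 + 4·x + 2·x^2)·Dx^2 + (1 + 5·x + 6·x^2 + 2·x^3)·Dx^3  (order 3).
h: a_k = 0, 0, 6, -6, 10, -102/5, 232/5, -792/7, 2028/7, -2308/3, …
ICs: h(0) = 0, h′(0) = 0, h′′(0) = 12.

f: a_k = 0, 6, -6, 8, -12, 96/5, -32, 384/7, -96, 512/3, …
L₀ from L_f via x↦r, Dx↦r'^{-1}Dx.
Integrate: L := L₀·Dx.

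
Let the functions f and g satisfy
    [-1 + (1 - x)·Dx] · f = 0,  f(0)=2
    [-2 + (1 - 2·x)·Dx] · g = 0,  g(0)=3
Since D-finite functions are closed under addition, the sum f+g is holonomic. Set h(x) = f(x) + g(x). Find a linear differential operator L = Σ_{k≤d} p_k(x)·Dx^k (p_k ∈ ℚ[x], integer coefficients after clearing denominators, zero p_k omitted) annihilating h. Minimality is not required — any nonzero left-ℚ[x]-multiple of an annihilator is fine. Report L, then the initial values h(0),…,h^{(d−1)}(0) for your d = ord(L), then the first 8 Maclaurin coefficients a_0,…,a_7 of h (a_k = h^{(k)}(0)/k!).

f: a_k = 2, 2, 2, 2, 2, 2, 2, 2, …
g: a_k = 3, 6, 12, 24, 48, 96, 192, 384, …
Weyl lclm of L_f,L_g ⇒ L₀ (ord ≤ 2).
L = -4 + (6 - 8·x)·Dx + (-1 + 3·x - 2·x^2)·Dx^2  (order 2).
h: a_k = 5, 8, 14, 26, 50, 98, 194, 386, …
ICs: h(0) = 5, h′(0) = 8.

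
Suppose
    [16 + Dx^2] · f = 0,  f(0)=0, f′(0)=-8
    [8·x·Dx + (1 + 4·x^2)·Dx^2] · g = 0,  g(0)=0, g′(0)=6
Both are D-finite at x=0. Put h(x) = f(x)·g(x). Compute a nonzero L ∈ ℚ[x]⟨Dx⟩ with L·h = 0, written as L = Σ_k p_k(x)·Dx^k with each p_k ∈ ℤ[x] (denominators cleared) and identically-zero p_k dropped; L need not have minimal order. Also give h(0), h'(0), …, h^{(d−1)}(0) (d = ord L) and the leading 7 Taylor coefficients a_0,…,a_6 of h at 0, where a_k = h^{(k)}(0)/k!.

L = (2560 + 29696·x^2 + 118784·x^4 + 262144·x^6 + 262144·x^8) + (1536·x + 14336·x^3 + 49152·x^5 + 65536·x^7)·Dx + (240 + 3008·x^2 + 13824·x^4 + 32768·x^6 + 32768·x^8)·Dx^2 + (96·x + 896·x^3 + 3072·x^5 + 4096·x^7)·Dx^3 + (5 + 72·x^2 + 400·x^4 + 1024·x^6 + 1024·x^8)·Dx^4  (order 4).
h: a_k = 0, 0, -48, 0, 192, 0, -1280/3, …
ICs: h(0) = 0, h′(0) = 0, h′′(0) = -96, h′′′(0) = 0.

f: a_k = 0, -8, 0, 64/3, 0, -256/15, 0, …
g: a_k = 0, 6, 0, -8, 0, 96/5, 0, …
h₀=f·g: eliminate ⇒ L₀, order ≤ 2·2.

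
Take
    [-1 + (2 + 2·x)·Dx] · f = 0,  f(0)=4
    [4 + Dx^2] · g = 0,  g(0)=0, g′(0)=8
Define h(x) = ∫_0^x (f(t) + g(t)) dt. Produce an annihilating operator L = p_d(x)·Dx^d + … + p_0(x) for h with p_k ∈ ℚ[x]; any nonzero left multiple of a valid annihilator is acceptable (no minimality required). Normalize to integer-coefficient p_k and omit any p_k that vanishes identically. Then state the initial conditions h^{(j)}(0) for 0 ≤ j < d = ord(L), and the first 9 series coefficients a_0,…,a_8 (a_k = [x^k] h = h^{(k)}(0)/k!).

f: a_k = 4, 2, -1/2, 1/4, -5/32, 7/64, -21/256, 33/512, -429/8192, …
g: a_k = 0, 8, 0, -16/3, 0, 16/15, 0, -32/315, 0, …
Weyl lclm of L_f,L_g ⇒ L₀ (ord ≤ 3).
∫: right-multiply L₀ by Dx.
L = (-76 - 128·x - 64·x^2)·Dx + (120 + 376·x + 384·x^2 + 128·x^3)·Dx^2 + (-19 - 32·x - 16·x^2)·Dx^3 + (30 + 94·x + 96·x^2 + 32·x^3)·Dx^4  (order 4).
h: a_k = 0, 4, 5, -1/6, -61/48, -1/32, 1129/5760, -3/256, -5989/1290240, …
ICs: h(0) = 0, h′(0) = 4, h′′(0) = 10, h′′′(0) = -1.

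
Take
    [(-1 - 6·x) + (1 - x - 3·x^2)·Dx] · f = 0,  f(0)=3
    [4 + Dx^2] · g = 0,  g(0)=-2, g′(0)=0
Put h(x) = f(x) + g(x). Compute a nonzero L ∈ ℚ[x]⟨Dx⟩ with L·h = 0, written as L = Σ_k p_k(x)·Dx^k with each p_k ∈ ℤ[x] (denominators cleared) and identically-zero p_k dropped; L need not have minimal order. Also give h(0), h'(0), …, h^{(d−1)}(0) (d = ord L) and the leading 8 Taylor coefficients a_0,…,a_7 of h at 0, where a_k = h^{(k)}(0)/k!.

L = (92 + 608·x + 512·x^2 + 1104·x^3 + 360·x^4 + 432·x^5) + (-24 + 4·x + 24·x^2 + 80·x^3 + 180·x^4 + 216·x^5 + 216·x^6)·Dx + (23 + 152·x + 128·x^2 + 276·x^3 + 90·x^4 + 108·x^5)·Dx^2 + (-6 + x + 6·x^2 + 20·x^3 + 45·x^4 + 54·x^5 + 54·x^6)·Dx^3  (order 3).
h: a_k = 1, 3, 16, 21, 167/3, 120, 13103/45, 651, …
ICs: h(0) = 1, h′(0) = 3, h′′(0) = 32.

f: a_k = 3, 3, 12, 21, 57, 120, 291, 651, …
g: a_k = -2, 0, 4, 0, -4/3, 0, 8/45, 0, …
h₀=f+g: left-lcm gives L₀, ord ≤ 3.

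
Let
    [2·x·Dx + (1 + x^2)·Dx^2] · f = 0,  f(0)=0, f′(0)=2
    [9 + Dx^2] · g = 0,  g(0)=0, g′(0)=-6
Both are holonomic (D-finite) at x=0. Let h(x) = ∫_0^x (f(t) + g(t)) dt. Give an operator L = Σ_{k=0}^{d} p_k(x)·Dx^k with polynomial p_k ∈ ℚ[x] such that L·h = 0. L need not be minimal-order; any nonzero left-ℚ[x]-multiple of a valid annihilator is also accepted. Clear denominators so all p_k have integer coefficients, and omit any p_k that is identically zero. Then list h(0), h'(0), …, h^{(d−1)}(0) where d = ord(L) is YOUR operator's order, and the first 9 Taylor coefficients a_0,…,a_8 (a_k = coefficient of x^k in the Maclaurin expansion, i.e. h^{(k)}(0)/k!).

L = (-54·x + 540·x^3 + 162·x^5)·Dx^2 + (63 + 279·x^2 + 297·x^4 + 81·x^6)·Dx^3 + (-6·x + 60·x^3 + 18·x^5)·Dx^4 + (7 + 31·x^2 + 33·x^4 + 9·x^6)·Dx^5  (order 5).
h: a_k = 0, 0, -2, 0, 25/12, 0, -73/120, 0, 163/2240, …
ICs: h(0) = 0, h′(0) = 0, h′′(0) = -4, h′′′(0) = 0, h′′′′(0) = 50.

f: a_k = 0, 2, 0, -2/3, 0, 2/5, 0, -2/7, 0, …
g: a_k = 0, -6, 0, 9, 0, -81/20, 0, 243/280, 0, …
h₀=f+g: left-lcm gives L₀, ord ≤ 4.
∫: right-multiply L₀ by Dx.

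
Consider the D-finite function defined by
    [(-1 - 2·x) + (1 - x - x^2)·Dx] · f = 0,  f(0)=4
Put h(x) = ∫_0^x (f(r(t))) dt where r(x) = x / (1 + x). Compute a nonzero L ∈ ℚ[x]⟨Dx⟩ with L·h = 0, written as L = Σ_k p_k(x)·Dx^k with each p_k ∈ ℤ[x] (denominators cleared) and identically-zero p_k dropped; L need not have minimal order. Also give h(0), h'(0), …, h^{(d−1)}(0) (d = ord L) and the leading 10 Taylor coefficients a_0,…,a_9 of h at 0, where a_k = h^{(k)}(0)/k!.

f: a_k = 4, 4, 8, 12, 20, 32, 52, 84, 136, 220, …
h₀=f(r): pull back L_f along r ⇒ L₀.
Integrate: L := L₀·Dx.
L = (1 + 3·x)·Dx + (-1 - 2·x + x^3)·Dx^2  (order 2).
h: a_k = 0, 4, 2, 4/3, 0, 4/5, -2/3, 8/7, -3/2, 20/9, …
ICs: h(0) = 0, h′(0) = 4.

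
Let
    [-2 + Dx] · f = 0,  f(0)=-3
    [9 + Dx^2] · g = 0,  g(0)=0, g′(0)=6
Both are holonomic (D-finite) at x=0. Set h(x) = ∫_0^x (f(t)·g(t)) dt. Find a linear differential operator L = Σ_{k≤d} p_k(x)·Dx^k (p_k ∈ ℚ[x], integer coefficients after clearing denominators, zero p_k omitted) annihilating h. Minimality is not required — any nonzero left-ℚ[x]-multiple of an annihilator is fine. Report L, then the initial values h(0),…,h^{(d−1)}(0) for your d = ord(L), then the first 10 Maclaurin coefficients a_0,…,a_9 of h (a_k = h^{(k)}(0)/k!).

f: a_k = -3, -6, -6, -4, -2, -4/5, -4/15, -8/105, -2/105, -4/945, …
g: a_k = 0, 6, 0, -9, 0, 81/20, 0, -243/280, 0, 243/2240, …
f·g: L₀ = L_f ⊗_s L_g, ord ≤ 1·2.
Integrate: L := L₀·Dx.
L = 13·Dx - 4·Dx^2 + Dx^3  (order 3).
h: a_k = 0, 0, -9, -12, -9/4, 6, 199/40, 69/70, -1483/2240, -17/36, …
ICs: h(0) = 0, h′(0) = 0, h′′(0) = -18.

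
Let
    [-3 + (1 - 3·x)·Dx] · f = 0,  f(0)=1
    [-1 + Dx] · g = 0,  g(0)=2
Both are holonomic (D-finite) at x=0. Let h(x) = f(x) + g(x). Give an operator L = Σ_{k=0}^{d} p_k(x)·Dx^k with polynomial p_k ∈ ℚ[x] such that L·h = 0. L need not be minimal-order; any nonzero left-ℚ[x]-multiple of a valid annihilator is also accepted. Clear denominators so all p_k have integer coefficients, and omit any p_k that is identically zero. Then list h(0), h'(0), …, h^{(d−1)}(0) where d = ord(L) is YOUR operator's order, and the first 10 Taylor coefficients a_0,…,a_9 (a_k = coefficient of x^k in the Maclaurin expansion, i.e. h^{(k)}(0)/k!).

f: a_k = 1, 3, 9, 27, 81, 243, 729, 2187, 6561, 19683, …
g: a_k = 2, 2, 1, 1/3, 1/12, 1/60, 1/360, 1/2520, 1/20160, 1/181440, …
f+g: L₀ = lclm(L_f,L_g), ord ≤ 1+1.
L = (-15 - 9·x) + (17 + 6·x - 9·x^2)·Dx + (-2 + 3·x + 9·x^2)·Dx^2  (order 2).
h: a_k = 3, 5, 10, 82/3, 973/12, 14581/60, 262441/360, 5511241/2520, 132269761/20160, 3571283521/181440, …
ICs: h(0) = 3, h′(0) = 5.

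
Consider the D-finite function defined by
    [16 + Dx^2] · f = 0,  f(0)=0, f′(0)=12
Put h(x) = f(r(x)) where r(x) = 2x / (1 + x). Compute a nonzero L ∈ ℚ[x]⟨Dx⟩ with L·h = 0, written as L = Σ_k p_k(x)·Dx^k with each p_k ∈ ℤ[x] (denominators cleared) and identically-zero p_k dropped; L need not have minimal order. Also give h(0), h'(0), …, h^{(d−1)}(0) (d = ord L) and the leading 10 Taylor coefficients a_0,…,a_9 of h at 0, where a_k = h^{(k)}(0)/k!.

L = 64 + (2 + 6·x + 6·x^2 + 2·x^3)·Dx + (1 + 4·x + 6·x^2 + 4·x^3 + x^4)·Dx^2  (order 2).
h: a_k = 0, 24, -24, -232, 744, -3464/5, -1560, 758488/105, -218728/15, 15457432/945, …
ICs: h(0) = 0, h′(0) = 24.

f: a_k = 0, 12, 0, -32, 0, 128/5, 0, -1024/105, 0, 2048/945, …
L₀ from L_f via x↦r, Dx↦r'^{-1}Dx.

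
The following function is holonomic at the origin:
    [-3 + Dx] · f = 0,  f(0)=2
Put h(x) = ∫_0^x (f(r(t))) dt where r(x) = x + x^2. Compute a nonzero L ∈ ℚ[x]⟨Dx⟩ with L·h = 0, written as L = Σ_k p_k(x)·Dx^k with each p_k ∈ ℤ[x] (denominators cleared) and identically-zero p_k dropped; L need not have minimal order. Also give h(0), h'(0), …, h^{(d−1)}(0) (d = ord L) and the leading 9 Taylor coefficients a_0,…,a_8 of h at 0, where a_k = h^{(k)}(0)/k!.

f: a_k = 2, 6, 9, 9, 27/4, 81/20, 81/40, 243/280, 729/2240, …
Change of var in L_f (x↦r) gives L₀.
∫: right-multiply L₀ by Dx.
L = (-3 - 6·x)·Dx + Dx^2  (order 2).
h: a_k = 0, 2, 3, 5, 27/4, 171/20, 387/40, 2871/280, 4509/448, …
ICs: h(0) = 0, h′(0) = 2.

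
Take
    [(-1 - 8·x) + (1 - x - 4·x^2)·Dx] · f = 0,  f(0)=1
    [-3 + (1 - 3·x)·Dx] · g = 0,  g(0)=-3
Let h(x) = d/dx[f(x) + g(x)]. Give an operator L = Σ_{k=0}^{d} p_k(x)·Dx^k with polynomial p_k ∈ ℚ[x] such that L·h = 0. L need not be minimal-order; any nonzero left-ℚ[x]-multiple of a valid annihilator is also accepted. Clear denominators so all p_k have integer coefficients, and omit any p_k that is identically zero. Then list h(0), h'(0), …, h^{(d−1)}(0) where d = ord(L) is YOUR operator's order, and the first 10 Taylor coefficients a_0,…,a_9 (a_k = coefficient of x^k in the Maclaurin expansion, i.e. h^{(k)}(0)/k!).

f: a_k = 1, 1, 5, 9, 29, 65, 181, 441, 1165, 2929, …
g: a_k = -3, -9, -27, -81, -243, -729, -2187, -6561, -19683, -59049, …
Sum ⇒ L₀ = lclm(L_f,L_g) in ℚ(x)⟨Dx⟩.
Differentiate: ansatz ord ≤ ord L₀ ⇒ L.
L = (54 - 288·x + 1728·x^2 - 2304·x^3 + 1728·x^4) + (-42·x - 144·x^2 + 1248·x^3 - 2088·x^4 + 1728·x^5)·Dx + (-1 + 16·x - 71·x^2 + 96·x^3 + 72·x^4 - 312·x^5 + 288·x^6)·Dx^2  (order 2).
h: a_k = -8, -44, -216, -856, -3320, -12036, -42840, -148144, -505080, -1695580, …
ICs: h(0) = -8, h′(0) = -44.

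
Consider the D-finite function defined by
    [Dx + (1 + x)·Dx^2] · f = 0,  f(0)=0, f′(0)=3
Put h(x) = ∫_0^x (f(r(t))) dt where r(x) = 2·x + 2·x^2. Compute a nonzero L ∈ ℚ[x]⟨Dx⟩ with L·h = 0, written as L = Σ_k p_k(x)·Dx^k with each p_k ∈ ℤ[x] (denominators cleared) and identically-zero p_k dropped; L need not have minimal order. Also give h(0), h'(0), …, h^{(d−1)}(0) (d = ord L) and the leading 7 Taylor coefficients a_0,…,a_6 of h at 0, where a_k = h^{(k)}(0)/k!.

f: a_k = 0, 3, -3/2, 1, -3/4, 3/5, -1/2, …
L₀ from L_f via x↦r, Dx↦r'^{-1}Dx.
Integrate: L := L₀·Dx.
L = (4·x + 4·x^2)·Dx^2 + (1 + 4·x + 6·x^2 + 4·x^3)·Dx^3  (order 3).
h: a_k = 0, 0, 3, 0, -1, 6/5, -4/5, …
ICs: h(0) = 0, h′(0) = 0, h′′(0) = 6.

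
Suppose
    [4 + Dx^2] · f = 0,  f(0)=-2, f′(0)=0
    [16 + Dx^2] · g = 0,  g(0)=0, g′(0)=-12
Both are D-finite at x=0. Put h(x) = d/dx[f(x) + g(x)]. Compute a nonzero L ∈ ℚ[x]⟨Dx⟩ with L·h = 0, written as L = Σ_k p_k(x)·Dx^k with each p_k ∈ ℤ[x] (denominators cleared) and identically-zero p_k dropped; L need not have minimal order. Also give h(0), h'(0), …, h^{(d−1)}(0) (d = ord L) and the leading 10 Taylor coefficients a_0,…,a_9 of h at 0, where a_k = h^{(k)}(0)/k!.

L = 64 + 20·Dx^2 + Dx^4  (order 4).
h: a_k = -12, 8, 96, -16/3, -128, 16/15, 1024/15, -32/315, -2048/105, 16/2835, …
ICs: h(0) = -12, h′(0) = 8, h′′(0) = 192, h′′′(0) = -32.

f: a_k = -2, 0, 4, 0, -4/3, 0, 8/45, 0, -4/315, 0, …
g: a_k = 0, -12, 0, 32, 0, -128/5, 0, 1024/105, 0, -2048/945, …
f+g: L₀ = lclm(L_f,L_g), ord ≤ 2+2.
Derive L from L₀ (diff closure).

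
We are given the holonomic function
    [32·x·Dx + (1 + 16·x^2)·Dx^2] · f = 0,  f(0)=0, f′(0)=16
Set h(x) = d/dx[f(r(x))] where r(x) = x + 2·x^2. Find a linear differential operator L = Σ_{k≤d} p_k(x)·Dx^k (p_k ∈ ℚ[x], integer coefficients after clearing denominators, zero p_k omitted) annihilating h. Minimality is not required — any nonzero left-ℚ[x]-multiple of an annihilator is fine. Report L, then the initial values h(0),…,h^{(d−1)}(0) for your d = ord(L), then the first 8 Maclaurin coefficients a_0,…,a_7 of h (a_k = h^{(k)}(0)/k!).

f: a_k = 0, 16, 0, -256/3, 0, 4096/5, 0, -65536/7, …
Substitute x→r, Dx→(1/r')Dx; clear ⇒ L₀.
Derive L from L₀ (diff closure).
L = (-4 + 32·x + 256·x^2 + 768·x^3 + 768·x^4) + (1 + 4·x + 16·x^2 + 128·x^3 + 320·x^4 + 256·x^5)·Dx  (order 1).
h: a_k = 16, 64, -256, -2048, -1024, 45056, 163840, -524288, …
ICs: h(0) = 16.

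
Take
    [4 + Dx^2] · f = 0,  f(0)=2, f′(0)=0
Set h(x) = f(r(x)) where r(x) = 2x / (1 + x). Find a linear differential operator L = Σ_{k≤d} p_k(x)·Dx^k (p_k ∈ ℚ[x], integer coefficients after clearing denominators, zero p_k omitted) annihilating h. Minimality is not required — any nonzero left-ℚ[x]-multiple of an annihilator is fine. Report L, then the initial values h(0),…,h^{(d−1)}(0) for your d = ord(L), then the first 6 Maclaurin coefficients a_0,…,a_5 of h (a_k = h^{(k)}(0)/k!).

f: a_k = 2, 0, -4, 0, 4/3, 0, …
f∘r: x↦r, Dx↦Dx/r' in L_f ⇒ L₀.
L = 16 + (2 + 6·x + 6·x^2 + 2·x^3)·Dx + (1 + 4·x + 6·x^2 + 4·x^3 + x^4)·Dx^2  (order 2).
h: a_k = 2, 0, -16, 32, -80/3, -64/3, …
ICs: h(0) = 2, h′(0) = 0.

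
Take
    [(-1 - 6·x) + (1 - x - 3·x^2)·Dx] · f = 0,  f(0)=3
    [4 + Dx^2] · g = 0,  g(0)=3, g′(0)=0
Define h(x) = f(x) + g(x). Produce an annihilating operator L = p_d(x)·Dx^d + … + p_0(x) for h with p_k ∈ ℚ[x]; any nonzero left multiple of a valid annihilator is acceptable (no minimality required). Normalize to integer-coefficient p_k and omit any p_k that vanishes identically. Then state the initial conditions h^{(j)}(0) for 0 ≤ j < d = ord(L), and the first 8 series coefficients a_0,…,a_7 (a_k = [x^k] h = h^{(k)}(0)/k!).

L = (92 + 608·x + 512·x^2 + 1104·x^3 + 360·x^4 + 432·x^5) + (-24 + 4·x + 24·x^2 + 80·x^3 + 180·x^4 + 216·x^5 + 216·x^6)·Dx + (23 + 152·x + 128·x^2 + 276·x^3 + 90·x^4 + 108·x^5)·Dx^2 + (-6 + x + 6·x^2 + 20·x^3 + 45·x^4 + 54·x^5 + 54·x^6)·Dx^3  (order 3).
h: a_k = 6, 3, 6, 21, 59, 120, 4361/15, 651, …
ICs: h(0) = 6, h′(0) = 3, h′′(0) = 12.

f: a_k = 3, 3, 12, 21, 57, 120, 291, 651, …
g: a_k = 3, 0, -6, 0, 2, 0, -4/15, 0, …
Weyl lclm of L_f,L_g ⇒ L₀ (ord ≤ 3).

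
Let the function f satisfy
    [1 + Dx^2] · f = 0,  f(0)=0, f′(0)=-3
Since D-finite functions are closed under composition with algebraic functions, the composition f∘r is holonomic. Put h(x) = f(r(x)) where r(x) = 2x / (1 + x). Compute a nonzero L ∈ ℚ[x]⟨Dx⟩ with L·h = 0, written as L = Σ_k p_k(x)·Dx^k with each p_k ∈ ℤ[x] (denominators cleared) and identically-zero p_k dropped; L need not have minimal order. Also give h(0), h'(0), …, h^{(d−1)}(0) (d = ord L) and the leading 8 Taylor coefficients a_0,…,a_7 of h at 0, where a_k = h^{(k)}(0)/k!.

L = 4 + (2 + 6·x + 6·x^2 + 2·x^3)·Dx + (1 + 4·x + 6·x^2 + 4·x^3 + x^4)·Dx^2  (order 2).
h: a_k = 0, -6, 6, -2, -6, 86/5, -30, 4418/105, …
ICs: h(0) = 0, h′(0) = -6.

f: a_k = 0, -3, 0, 1/2, 0, -1/40, 0, 1/1680, …
Substitute x→r, Dx→(1/r')Dx; clear ⇒ L₀.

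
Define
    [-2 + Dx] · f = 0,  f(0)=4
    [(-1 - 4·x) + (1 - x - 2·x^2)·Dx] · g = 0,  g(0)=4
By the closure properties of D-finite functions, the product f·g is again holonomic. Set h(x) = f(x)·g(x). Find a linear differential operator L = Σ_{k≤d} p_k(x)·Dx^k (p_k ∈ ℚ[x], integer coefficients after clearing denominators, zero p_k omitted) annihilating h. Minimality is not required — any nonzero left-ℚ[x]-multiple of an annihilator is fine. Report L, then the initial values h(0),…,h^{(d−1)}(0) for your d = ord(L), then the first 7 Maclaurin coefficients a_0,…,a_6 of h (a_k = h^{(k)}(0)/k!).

L = (3 + 2·x - 4·x^2) + (-1 + x + 2·x^2)·Dx  (order 1).
h: a_k = 16, 48, 112, 688/3, 464, 13904/15, 83536/45, …
ICs: h(0) = 16.

f: a_k = 4, 8, 8, 16/3, 8/3, 16/15, 16/45, …
g: a_k = 4, 4, 12, 20, 44, 84, 172, …
f·g: L₀ = L_f ⊗_s L_g, ord ≤ 1·1.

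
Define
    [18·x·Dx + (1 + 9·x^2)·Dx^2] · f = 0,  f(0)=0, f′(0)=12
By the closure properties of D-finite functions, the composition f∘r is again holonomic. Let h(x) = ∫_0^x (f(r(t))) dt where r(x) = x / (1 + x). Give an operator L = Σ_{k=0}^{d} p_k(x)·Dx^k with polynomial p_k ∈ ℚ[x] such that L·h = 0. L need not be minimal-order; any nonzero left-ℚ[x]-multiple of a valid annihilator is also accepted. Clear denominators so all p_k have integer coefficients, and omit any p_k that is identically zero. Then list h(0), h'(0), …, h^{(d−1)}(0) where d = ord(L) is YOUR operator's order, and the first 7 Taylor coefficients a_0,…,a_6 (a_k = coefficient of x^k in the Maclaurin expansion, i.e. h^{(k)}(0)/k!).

L = (2 + 20·x)·Dx^2 + (1 + 2·x + 10·x^2)·Dx^3  (order 3).
h: a_k = 0, 0, 6, -4, -6, 96/5, -8/5, …
ICs: h(0) = 0, h′(0) = 0, h′′(0) = 12.

f: a_k = 0, 12, 0, -36, 0, 972/5, 0, …
h₀=f(r): pull back L_f along r ⇒ L₀.
Integrate: L := L₀·Dx.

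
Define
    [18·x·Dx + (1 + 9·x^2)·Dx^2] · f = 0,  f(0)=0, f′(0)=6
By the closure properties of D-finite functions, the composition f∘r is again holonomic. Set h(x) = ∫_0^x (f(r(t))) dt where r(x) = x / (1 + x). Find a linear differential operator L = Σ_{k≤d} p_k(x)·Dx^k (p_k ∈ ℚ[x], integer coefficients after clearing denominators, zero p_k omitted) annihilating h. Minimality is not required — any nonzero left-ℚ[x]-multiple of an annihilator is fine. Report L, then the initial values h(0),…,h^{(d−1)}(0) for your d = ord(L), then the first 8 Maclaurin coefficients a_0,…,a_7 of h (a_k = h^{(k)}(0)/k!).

f: a_k = 0, 6, 0, -18, 0, 486/5, 0, -4374/7, …
Substitute x→r, Dx→(1/r')Dx; clear ⇒ L₀.
Integrate: L := L₀·Dx.
L = (2 + 20·x)·Dx^2 + (1 + 2·x + 10·x^2)·Dx^3  (order 3).
h: a_k = 0, 0, 3, -2, -3, 48/5, -4/5, -312/7, …
ICs: h(0) = 0, h′(0) = 0, h′′(0) = 6.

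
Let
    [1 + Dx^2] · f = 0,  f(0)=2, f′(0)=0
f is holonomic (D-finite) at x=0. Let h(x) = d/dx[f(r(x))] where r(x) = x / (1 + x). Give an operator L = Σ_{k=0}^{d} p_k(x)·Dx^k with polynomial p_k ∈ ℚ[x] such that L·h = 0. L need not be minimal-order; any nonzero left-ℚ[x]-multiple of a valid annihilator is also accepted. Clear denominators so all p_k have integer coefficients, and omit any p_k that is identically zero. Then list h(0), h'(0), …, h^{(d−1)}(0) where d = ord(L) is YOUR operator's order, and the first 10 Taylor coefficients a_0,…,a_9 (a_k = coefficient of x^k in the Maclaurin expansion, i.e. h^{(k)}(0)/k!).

L = (7 + 12·x + 6·x^2) + (6 + 18·x + 18·x^2 + 6·x^3)·Dx + (1 + 4·x + 6·x^2 + 4·x^3 + x^4)·Dx^2  (order 2).
h: a_k = 0, -2, 6, -35/3, 55/3, -1501/60, 609/20, -16699/504, 8791/280, -4260601/181440, …
ICs: h(0) = 0, h′(0) = -2.

f: a_k = 2, 0, -1, 0, 1/12, 0, -1/360, 0, 1/20160, 0, …
f∘r: x↦r, Dx↦Dx/r' in L_f ⇒ L₀.
h=h₀': d/dx-closure on L₀ ⇒ L.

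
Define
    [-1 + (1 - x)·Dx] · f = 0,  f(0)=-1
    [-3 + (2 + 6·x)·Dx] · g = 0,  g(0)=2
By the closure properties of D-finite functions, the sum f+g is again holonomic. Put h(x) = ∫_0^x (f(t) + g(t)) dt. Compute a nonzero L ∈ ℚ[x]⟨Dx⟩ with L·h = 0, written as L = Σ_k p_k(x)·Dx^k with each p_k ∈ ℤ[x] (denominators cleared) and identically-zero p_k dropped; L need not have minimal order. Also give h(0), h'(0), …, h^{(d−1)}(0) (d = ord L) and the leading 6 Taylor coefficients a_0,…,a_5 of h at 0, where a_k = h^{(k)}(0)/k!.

L = (-21 - 27·x)·Dx + (17 + 30·x + 81·x^2)·Dx^2 + (2 - 14·x - 42·x^2 + 54·x^3)·Dx^3  (order 3).
h: a_k = 0, 1, 1, -13/12, 19/32, -469/320, …
ICs: h(0) = 0, h′(0) = 1, h′′(0) = 2.

f: a_k = -1, -1, -1, -1, -1, -1, …
g: a_k = 2, 3, -9/4, 27/8, -405/64, 1701/128, …
f+g: L₀ = lclm(L_f,L_g), ord ≤ 1+1.
h=∫₀ˣh₀: take L = L₀·Dx.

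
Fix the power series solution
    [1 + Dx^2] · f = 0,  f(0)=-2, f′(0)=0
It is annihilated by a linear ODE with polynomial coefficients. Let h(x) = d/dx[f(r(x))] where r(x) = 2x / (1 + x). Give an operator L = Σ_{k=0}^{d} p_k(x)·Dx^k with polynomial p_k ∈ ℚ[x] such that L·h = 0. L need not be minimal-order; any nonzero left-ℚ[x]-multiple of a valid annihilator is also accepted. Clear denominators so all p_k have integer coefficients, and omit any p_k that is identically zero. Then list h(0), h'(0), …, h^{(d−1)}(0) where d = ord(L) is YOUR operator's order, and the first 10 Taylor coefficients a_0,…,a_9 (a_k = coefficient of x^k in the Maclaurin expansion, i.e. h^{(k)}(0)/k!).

f: a_k = -2, 0, 1, 0, -1/12, 0, 1/360, 0, -1/20160, 0, …
Substitute x→r, Dx→(1/r')Dx; clear ⇒ L₀.
h=h₀': d/dx-closure on L₀ ⇒ L.
L = (10 + 12·x + 6·x^2) + (6 + 18·x + 18·x^2 + 6·x^3)·Dx + (1 + 4·x + 6·x^2 + 4·x^3 + x^4)·Dx^2  (order 2).
h: a_k = 0, 8, -24, 128/3, -160/3, 616/15, 56/5, -37664/315, 10336/35, -1532504/2835, …
ICs: h(0) = 0, h′(0) = 8.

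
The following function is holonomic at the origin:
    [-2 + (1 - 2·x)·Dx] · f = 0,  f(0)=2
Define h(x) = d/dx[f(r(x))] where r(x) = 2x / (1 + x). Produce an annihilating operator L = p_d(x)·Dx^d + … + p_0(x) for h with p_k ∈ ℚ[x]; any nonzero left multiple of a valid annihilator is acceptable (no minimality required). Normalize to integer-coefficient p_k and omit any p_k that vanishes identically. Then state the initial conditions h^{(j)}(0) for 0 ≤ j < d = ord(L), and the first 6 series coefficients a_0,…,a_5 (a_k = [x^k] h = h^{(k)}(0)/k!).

L = 6 + (-1 + 3·x)·Dx  (order 1).
h: a_k = 8, 48, 216, 864, 3240, 11664, …
ICs: h(0) = 8.

f: a_k = 2, 4, 8, 16, 32, 64, …
h₀=f(r): pull back L_f along r ⇒ L₀.
Differentiate: ansatz ord ≤ ord L₀ ⇒ L.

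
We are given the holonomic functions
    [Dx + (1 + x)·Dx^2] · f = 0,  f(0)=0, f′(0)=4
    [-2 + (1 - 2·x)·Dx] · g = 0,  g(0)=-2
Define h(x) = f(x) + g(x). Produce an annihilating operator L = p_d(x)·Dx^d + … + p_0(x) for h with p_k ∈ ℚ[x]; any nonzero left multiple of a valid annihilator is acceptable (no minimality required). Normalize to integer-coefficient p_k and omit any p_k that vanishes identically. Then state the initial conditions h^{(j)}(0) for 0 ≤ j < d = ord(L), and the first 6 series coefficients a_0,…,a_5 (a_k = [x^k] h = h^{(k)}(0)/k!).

L = (-32 - 8·x)·Dx + (-22 - 56·x - 16·x^2)·Dx^2 + (5 - 3·x - 12·x^2 - 4·x^3)·Dx^3  (order 3).
h: a_k = -2, 0, -10, -44/3, -33, -316/5, …
ICs: h(0) = -2, h′(0) = 0, h′′(0) = -20.

f: a_k = 0, 4, -2, 4/3, -1, 4/5, …
g: a_k = -2, -4, -8, -16, -32, -64, …
Weyl lclm of L_f,L_g ⇒ L₀ (ord ≤ 3).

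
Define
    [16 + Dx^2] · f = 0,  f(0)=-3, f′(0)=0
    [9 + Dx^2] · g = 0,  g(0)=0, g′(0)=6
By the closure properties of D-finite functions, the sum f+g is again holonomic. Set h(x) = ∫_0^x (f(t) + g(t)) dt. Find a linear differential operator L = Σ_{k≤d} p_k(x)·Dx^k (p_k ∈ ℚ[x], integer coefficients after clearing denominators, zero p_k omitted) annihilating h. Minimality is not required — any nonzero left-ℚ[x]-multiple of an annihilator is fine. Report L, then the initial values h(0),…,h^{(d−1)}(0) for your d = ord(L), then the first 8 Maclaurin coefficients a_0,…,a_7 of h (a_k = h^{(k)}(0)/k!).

f: a_k = -3, 0, 24, 0, -32, 0, 256/15, 0, …
g: a_k = 0, 6, 0, -9, 0, 81/20, 0, -243/280, …
L₀ := lclm(L_f,L_g); ord L₀ ≤ 2+2.
h=∫h₀ ⇒ L = L₀·Dx.
L = 144·Dx + 25·Dx^3 + Dx^5  (order 5).
h: a_k = 0, -3, 3, 8, -9/4, -32/5, 27/40, 256/105, …
ICs: h(0) = 0, h′(0) = -3, h′′(0) = 6, h′′′(0) = 48, h′′′′(0) = -54.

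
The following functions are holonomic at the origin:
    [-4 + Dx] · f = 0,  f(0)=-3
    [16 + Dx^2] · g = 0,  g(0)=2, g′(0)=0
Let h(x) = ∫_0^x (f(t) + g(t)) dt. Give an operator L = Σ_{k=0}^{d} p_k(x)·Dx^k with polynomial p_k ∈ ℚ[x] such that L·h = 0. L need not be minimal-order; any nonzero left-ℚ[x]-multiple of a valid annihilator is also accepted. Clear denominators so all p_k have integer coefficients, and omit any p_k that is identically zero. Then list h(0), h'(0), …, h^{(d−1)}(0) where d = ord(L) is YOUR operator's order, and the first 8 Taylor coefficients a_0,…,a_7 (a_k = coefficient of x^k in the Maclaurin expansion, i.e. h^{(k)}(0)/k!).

f: a_k = -3, -12, -24, -32, -32, -128/5, -256/15, -1024/105, …
g: a_k = 2, 0, -16, 0, 64/3, 0, -512/45, 0, …
L₀ := lclm(L_f,L_g); ord L₀ ≤ 1+2.
Integrate: L := L₀·Dx.
L = -64·Dx + 16·Dx^2 - 4·Dx^3 + Dx^4  (order 4).
h: a_k = 0, -1, -6, -40/3, -8, -32/15, -64/15, -256/63, …
ICs: h(0) = 0, h′(0) = -1, h′′(0) = -12, h′′′(0) = -80.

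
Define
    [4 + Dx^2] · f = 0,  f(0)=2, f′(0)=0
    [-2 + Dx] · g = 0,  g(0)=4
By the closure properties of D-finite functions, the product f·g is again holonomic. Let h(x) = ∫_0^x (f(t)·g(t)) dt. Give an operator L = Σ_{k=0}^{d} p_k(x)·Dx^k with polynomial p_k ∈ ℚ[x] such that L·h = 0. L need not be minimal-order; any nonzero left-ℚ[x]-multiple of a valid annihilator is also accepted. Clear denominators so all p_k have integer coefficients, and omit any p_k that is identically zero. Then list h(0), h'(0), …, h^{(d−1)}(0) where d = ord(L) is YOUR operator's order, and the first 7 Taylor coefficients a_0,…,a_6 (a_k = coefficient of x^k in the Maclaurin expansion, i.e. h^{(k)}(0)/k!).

f: a_k = 2, 0, -4, 0, 4/3, 0, -8/45, …
g: a_k = 4, 8, 8, 16/3, 8/3, 16/15, 16/45, …
f·g: L₀ = L_f ⊗_s L_g, ord ≤ 2·1.
Integrate: L := L₀·Dx.
L = 8·Dx - 4·Dx^2 + Dx^3  (order 3).
h: a_k = 0, 8, 8, 0, -16/3, -64/15, -64/45, …
ICs: h(0) = 0, h′(0) = 8, h′′(0) = 16.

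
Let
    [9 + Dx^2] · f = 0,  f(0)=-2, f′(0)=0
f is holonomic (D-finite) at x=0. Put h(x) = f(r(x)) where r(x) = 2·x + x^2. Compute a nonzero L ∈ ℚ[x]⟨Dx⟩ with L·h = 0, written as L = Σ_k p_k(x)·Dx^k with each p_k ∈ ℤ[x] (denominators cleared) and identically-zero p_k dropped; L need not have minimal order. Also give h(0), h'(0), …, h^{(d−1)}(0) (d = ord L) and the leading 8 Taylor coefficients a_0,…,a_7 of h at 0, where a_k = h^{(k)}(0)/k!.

f: a_k = -2, 0, 9, 0, -27/4, 0, 81/40, 0, …
Substitute x→r, Dx→(1/r')Dx; clear ⇒ L₀.
L = (36 + 108·x + 108·x^2 + 36·x^3) - Dx + (1 + x)·Dx^2  (order 2).
h: a_k = -2, 0, 36, 36, -99, -216, -162/5, 1674/5, …
ICs: h(0) = -2, h′(0) = 0.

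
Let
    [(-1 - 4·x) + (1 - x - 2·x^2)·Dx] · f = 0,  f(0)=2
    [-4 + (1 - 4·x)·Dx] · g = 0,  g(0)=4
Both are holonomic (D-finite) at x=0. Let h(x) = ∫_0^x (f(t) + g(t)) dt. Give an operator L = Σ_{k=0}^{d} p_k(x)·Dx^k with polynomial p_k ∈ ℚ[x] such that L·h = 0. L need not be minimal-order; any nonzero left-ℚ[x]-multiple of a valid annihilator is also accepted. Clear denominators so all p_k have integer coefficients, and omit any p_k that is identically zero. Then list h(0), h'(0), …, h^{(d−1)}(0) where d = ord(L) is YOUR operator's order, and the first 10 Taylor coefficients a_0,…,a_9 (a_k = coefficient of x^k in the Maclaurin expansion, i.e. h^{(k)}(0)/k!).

f: a_k = 2, 2, 6, 10, 22, 42, 86, 170, 342, 682, …
g: a_k = 4, 16, 64, 256, 1024, 4096, 16384, 65536, 262144, 1048576, …
h₀=f+g: left-lcm gives L₀, ord ≤ 2.
h=∫h₀ ⇒ L = L₀·Dx.
L = (-8 - 144·x + 96·x^2 - 128·x^3)·Dx + (26 - 28·x - 120·x^2 + 128·x^3 - 256·x^4)·Dx^2 + (-3 + 19·x - 34·x^2 + 24·x^3 + 16·x^4 - 64·x^5)·Dx^3  (order 3).
h: a_k = 0, 6, 9, 70/3, 133/2, 1046/5, 2069/3, 16470/7, 32853/4, 262486/9, …
ICs: h(0) = 0, h′(0) = 6, h′′(0) = 18.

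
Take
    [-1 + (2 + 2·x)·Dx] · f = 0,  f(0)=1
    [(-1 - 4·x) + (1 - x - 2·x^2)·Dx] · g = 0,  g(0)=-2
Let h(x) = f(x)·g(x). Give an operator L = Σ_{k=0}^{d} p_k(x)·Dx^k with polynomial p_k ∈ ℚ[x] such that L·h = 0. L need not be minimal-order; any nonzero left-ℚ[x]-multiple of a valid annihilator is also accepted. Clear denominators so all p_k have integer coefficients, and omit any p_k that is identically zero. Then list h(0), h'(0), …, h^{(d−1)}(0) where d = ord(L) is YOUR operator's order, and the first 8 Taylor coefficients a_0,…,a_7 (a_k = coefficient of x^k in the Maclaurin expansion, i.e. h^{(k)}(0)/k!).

f: a_k = 1, 1/2, -1/8, 1/16, -5/128, 7/256, -21/1024, 33/2048, …
g: a_k = -2, -2, -6, -10, -22, -42, -86, -170, …
h₀=f·g: eliminate ⇒ L₀, order ≤ 1·1.
L = (3 + 6·x) + (-2 + 2·x + 4·x^2)·Dx  (order 1).
h: a_k = -2, -3, -27/4, -103/8, -1683/64, -6669/128, -53583/512, -213903/1024, …
ICs: h(0) = -2.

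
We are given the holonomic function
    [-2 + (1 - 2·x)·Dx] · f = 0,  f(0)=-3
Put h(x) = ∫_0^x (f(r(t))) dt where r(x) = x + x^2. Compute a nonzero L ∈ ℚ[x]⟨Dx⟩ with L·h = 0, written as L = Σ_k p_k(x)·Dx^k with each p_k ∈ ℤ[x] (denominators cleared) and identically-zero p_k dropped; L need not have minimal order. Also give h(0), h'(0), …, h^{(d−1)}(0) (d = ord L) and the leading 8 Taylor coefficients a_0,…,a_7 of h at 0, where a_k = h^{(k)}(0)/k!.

L = (2 + 4·x)·Dx + (-1 + 2·x + 2·x^2)·Dx^2  (order 2).
h: a_k = 0, -3, -3, -6, -12, -132/5, -60, -984/7, …
ICs: h(0) = 0, h′(0) = -3.

f: a_k = -3, -6, -12, -24, -48, -96, -192, -384, …
h₀=f(r): pull back L_f along r ⇒ L₀.
Integrate: L := L₀·Dx.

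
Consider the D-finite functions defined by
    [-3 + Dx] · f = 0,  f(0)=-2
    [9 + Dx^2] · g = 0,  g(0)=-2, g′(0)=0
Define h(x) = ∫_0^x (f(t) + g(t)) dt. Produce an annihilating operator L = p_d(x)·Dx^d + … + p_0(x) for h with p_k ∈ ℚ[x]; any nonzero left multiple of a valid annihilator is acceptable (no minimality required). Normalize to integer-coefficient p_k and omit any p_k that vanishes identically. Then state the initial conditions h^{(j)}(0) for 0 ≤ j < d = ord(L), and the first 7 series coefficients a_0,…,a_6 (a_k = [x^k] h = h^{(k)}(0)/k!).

f: a_k = -2, -6, -9, -9, -27/4, -81/20, -81/40, …
g: a_k = -2, 0, 9, 0, -27/4, 0, 81/40, …
h₀=f+g: left-lcm gives L₀, ord ≤ 3.
h=∫h₀ ⇒ L = L₀·Dx.
L = -27·Dx + 9·Dx^2 - 3·Dx^3 + Dx^4  (order 4).
h: a_k = 0, -4, -3, 0, -9/4, -27/10, -27/40, …
ICs: h(0) = 0, h′(0) = -4, h′′(0) = -6, h′′′(0) = 0.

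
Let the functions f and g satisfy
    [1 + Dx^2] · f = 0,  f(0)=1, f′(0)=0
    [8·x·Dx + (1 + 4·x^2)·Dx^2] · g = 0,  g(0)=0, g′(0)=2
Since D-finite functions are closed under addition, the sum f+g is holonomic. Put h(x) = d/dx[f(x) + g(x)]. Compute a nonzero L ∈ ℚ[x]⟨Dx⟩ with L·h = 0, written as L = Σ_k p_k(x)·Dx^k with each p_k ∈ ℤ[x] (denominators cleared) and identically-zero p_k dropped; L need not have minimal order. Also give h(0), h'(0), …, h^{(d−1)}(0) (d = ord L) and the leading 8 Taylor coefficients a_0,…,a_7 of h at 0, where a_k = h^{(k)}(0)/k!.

L = (-376·x + 1600·x^3 + 128·x^5) + (-7 + 76·x^2 + 432·x^4 + 64·x^6)·Dx + (-376·x + 1600·x^3 + 128·x^5)·Dx^2 + (-7 + 76·x^2 + 432·x^4 + 64·x^6)·Dx^3  (order 3).
h: a_k = 2, -1, -8, 1/6, 32, -1/120, -128, 1/5040, …
ICs: h(0) = 2, h′(0) = -1, h′′(0) = -16.

f: a_k = 1, 0, -1/2, 0, 1/24, 0, -1/720, 0, …
g: a_k = 0, 2, 0, -8/3, 0, 32/5, 0, -128/7, …
Sum ⇒ L₀ = lclm(L_f,L_g) in ℚ(x)⟨Dx⟩.
h₀' ⇒ L via d/dx closure of L₀.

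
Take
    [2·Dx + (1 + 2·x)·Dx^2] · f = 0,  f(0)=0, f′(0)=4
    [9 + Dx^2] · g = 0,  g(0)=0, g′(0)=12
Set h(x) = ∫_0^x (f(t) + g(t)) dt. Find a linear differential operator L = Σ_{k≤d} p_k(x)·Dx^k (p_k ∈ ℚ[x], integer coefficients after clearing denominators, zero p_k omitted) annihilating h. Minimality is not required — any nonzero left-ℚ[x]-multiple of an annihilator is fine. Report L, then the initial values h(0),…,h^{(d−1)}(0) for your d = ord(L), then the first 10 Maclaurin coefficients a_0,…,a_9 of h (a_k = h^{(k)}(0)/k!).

f: a_k = 0, 4, -4, 16/3, -8, 64/5, -64/3, 256/7, -64, 1024/9, …
g: a_k = 0, 12, 0, -18, 0, 81/10, 0, -243/140, 0, 243/1120, …
f+g: L₀ = lclm(L_f,L_g), ord ≤ 2+2.
∫: right-multiply L₀ by Dx.
L = (594 + 648·x + 648·x^2)·Dx^2 + (153 + 630·x + 972·x^2 + 648·x^3)·Dx^3 + (66 + 72·x + 72·x^2)·Dx^4 + (17 + 70·x + 108·x^2 + 72·x^3)·Dx^5  (order 5).
h: a_k = 0, 0, 8, -4/3, -19/6, -8/5, 209/60, -64/21, 4877/1120, -64/9, …
ICs: h(0) = 0, h′(0) = 0, h′′(0) = 16, h′′′(0) = -8, h′′′′(0) = -76.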